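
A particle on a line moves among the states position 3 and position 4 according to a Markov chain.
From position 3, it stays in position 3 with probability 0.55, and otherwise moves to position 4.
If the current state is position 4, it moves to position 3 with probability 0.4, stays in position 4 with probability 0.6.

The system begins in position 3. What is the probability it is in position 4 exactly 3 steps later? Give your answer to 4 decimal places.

0.5276

Propagate the distribution vector 3 steps from position 3.
After 0 steps: (1.0000, 0.0000)
After 1 step: (0.5500, 0.4500)
After 2 steps: (0.4825, 0.5175)
After 3 steps: (0.4724, 0.5276)
P(in position 4 after 3 steps) = 0.5276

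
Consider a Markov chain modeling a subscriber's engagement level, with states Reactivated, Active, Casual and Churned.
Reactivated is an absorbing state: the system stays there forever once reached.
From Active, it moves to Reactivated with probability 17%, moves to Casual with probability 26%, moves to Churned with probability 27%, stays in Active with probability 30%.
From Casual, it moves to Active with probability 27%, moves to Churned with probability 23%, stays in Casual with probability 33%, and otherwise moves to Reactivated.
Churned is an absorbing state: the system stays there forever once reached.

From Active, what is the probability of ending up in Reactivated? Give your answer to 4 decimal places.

Let h(s) be the probability of absorption at Reactivated starting from transient state s. Then h(Reactivated) = 1 and h(Churned) = 0. By first-step analysis:
h(Active) = 0.17·1 + 0.3·h(Active) + 0.26·h(Casual) + 0.27·0
h(Casual) = 0.17·1 + 0.27·h(Active) + 0.33·h(Casual) + 0.23·0
Solving: h(Active) = 0.3964, h(Casual) = 0.4135.
Starting from Active, the probability is 0.3964.

0.3964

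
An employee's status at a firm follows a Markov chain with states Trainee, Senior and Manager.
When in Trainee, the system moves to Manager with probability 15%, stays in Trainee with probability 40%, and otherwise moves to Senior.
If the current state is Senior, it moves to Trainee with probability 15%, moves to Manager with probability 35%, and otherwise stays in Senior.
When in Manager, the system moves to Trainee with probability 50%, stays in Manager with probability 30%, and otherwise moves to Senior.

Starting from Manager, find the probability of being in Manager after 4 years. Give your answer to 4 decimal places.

Propagate the distribution vector 4 years from Manager.
After 0 years: (0.0000, 0.0000, 1.0000)
After 1 year: (0.5000, 0.2000, 0.3000)
After 2 years: (0.3800, 0.3850, 0.2350)
After 3 years: (0.3273, 0.4105, 0.2623)
After 4 years: (0.3236, 0.4050, 0.2714)
P(in Manager after 4 years) = 0.2714

0.2714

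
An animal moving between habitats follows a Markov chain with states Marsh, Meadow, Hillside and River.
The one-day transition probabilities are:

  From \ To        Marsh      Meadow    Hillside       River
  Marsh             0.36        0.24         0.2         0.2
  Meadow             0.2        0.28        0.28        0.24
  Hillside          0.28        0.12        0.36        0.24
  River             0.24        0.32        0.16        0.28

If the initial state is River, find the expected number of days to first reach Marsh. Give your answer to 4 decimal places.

Let t(s) be the expected number of days to first reach Marsh from state s, with t(Marsh) = 0. Conditioning on the first day:
t(Meadow) = 1 + 0.28·t(Meadow) + 0.28·t(Hillside) + 0.24·t(River)
t(Hillside) = 1 + 0.12·t(Meadow) + 0.36·t(Hillside) + 0.24·t(River)
t(River) = 1 + 0.32·t(Meadow) + 0.16·t(Hillside) + 0.28·t(River)
Solving: t(Meadow) = 4.3152, t(Hillside) = 3.9400, t(River) = 4.1823.
Expected days from River to Marsh: 4.1823.

4.1823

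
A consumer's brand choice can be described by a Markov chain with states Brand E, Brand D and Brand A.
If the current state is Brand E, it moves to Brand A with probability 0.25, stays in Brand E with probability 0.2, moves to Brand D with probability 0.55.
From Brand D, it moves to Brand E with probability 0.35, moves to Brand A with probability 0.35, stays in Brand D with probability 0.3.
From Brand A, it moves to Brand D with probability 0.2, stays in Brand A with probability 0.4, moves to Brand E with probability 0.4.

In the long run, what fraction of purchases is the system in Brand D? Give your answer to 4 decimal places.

0.3462

Let the stationary distribution be π with π = πP and π_1 + π_2 + π_3 = 1.
π_1 = 0.2·π_1 + 0.35·π_2 + 0.4·π_3
π_2 = 0.55·π_1 + 0.3·π_2 + 0.2·π_3
Solving with the normalization constraint gives π = (0.3189, 0.3462, 0.3349).
So the stationary probability of Brand D is 0.3462.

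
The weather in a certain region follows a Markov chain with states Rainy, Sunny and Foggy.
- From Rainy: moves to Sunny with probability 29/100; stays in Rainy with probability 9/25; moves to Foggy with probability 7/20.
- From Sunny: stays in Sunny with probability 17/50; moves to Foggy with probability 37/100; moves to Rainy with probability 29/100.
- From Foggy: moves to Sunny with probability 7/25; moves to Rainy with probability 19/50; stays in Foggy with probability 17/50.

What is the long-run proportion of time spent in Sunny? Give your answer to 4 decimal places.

0.3016

Let the stationary distribution be π with π = πP and π_1 + π_2 + π_3 = 1.
π_1 = 0.36·π_1 + 0.29·π_2 + 0.38·π_3
π_2 = 0.29·π_1 + 0.34·π_2 + 0.28·π_3
Solving with the normalization constraint gives π = (0.3459, 0.3016, 0.3525).
So the stationary probability of Sunny is 0.3016.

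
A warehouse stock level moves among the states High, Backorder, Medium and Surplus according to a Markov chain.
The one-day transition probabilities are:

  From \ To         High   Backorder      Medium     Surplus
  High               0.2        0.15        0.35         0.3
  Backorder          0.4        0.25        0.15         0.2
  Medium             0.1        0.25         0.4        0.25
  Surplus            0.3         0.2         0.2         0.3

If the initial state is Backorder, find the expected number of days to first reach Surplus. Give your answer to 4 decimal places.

Let t(s) be the expected number of days to first reach Surplus from state s, with t(Surplus) = 0. Conditioning on the first day:
t(High) = 1 + 0.2·t(High) + 0.15·t(Backorder) + 0.35·t(Medium)
t(Backorder) = 1 + 0.4·t(High) + 0.25·t(Backorder) + 0.15·t(Medium)
t(Medium) = 1 + 0.1·t(High) + 0.25·t(Backorder) + 0.4·t(Medium)
Solving: t(High) = 3.7961, t(Backorder) = 4.1649, t(Medium) = 4.0347.
Expected days from Backorder to Surplus: 4.1649.

4.1649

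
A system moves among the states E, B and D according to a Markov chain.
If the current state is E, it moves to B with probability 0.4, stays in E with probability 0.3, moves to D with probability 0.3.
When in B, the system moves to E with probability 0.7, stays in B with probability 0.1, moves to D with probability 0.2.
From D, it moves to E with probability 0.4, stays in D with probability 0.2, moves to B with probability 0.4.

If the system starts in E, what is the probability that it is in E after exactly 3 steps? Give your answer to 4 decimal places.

0.4350

Propagate the distribution vector 3 steps from E.
After 0 steps: (1.0000, 0.0000, 0.0000)
After 1 step: (0.3000, 0.4000, 0.3000)
After 2 steps: (0.4900, 0.2800, 0.2300)
After 3 steps: (0.4350, 0.3160, 0.2490)
P(in E after 3 steps) = 0.4350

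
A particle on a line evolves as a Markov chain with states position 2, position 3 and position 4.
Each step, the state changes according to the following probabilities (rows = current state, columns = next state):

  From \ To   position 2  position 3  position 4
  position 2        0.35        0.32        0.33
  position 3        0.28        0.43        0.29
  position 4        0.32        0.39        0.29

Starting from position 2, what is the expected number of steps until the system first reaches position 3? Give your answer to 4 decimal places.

Let t(s) be the expected number of steps to first reach position 3 from state s, with t(position 3) = 0. Conditioning on the first step:
t(position 2) = 1 + 0.35·t(position 2) + 0.33·t(position 4)
t(position 4) = 1 + 0.32·t(position 2) + 0.29·t(position 4)
Solving: t(position 2) = 2.9222, t(position 4) = 2.7255.
Expected steps from position 2 to position 3: 2.9222.

2.9222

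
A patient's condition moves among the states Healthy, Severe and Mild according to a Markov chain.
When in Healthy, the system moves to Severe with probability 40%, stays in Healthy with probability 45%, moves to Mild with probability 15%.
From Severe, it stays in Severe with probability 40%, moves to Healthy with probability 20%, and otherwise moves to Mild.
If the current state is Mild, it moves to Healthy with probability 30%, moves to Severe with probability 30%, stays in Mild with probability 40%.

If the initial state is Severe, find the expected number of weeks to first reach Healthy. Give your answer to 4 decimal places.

4.1667

Let t(s) be the expected number of weeks to first reach Healthy from state s, with t(Healthy) = 0. Conditioning on the first week:
t(Severe) = 1 + 0.4·t(Severe) + 0.4·t(Mild)
t(Mild) = 1 + 0.3·t(Severe) + 0.4·t(Mild)
Solving: t(Severe) = 4.1667, t(Mild) = 3.7500.
Expected weeks from Severe to Healthy: 4.1667.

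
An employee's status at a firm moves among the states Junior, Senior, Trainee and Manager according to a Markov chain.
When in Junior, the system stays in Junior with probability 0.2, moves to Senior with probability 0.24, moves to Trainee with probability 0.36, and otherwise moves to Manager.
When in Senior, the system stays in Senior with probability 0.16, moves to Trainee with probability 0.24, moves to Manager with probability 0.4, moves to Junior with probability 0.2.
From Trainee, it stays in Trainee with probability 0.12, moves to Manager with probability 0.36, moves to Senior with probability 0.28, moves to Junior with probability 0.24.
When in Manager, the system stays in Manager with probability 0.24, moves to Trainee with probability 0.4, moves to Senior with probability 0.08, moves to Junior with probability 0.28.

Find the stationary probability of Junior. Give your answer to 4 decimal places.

0.2348

Let the stationary distribution be π with π = πP and π_1 + π_2 + π_3 + π_4 = 1.
π_1 = 0.2·π_1 + 0.2·π_2 + 0.24·π_3 + 0.28·π_4
π_2 = 0.24·π_1 + 0.16·π_2 + 0.28·π_3 + 0.08·π_4
π_3 = 0.36·π_1 + 0.24·π_2 + 0.12·π_3 + 0.4·π_4
Solving with the normalization constraint gives π = (0.2348, 0.1890, 0.2815, 0.2946).
So the stationary probability of Junior is 0.2348.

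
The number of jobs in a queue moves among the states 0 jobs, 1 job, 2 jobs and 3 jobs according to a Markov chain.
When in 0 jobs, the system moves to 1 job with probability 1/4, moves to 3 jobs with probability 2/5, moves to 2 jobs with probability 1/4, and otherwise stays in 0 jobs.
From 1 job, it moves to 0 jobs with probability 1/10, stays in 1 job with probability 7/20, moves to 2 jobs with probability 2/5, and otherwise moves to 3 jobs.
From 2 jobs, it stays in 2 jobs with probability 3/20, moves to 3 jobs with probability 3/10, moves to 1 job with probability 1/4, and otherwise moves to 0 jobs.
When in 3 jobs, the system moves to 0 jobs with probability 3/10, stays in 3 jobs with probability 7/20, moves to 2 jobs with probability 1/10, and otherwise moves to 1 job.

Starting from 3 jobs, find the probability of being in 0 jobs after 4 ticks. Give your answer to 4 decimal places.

Propagate the distribution vector 4 ticks from 3 jobs.
After 0 ticks: (0.0000, 0.0000, 0.0000, 1.0000)
After 1 tick: (0.3000, 0.2500, 0.1000, 0.3500)
After 2 ticks: (0.1900, 0.2750, 0.2250, 0.3100)
After 3 ticks: (0.2070, 0.2775, 0.2223, 0.2933)
After 4 ticks: (0.2031, 0.2778, 0.2254, 0.2937)
P(in 0 jobs after 4 ticks) = 0.2031

0.2031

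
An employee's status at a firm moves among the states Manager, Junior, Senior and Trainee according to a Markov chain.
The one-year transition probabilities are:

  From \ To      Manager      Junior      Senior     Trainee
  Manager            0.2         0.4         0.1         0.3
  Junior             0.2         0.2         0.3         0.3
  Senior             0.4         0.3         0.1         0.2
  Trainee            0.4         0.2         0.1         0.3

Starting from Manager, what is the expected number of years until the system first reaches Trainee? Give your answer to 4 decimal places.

Let t(s) be the expected number of years to first reach Trainee from state s, with t(Trainee) = 0. Conditioning on the first year:
t(Manager) = 1 + 0.2·t(Manager) + 0.4·t(Junior) + 0.1·t(Senior)
t(Junior) = 1 + 0.2·t(Manager) + 0.2·t(Junior) + 0.3·t(Senior)
t(Senior) = 1 + 0.4·t(Manager) + 0.3·t(Junior) + 0.1·t(Senior)
Solving: t(Manager) = 3.5260, t(Junior) = 3.5838, t(Senior) = 3.8728.
Expected years from Manager to Trainee: 3.5260.

3.5260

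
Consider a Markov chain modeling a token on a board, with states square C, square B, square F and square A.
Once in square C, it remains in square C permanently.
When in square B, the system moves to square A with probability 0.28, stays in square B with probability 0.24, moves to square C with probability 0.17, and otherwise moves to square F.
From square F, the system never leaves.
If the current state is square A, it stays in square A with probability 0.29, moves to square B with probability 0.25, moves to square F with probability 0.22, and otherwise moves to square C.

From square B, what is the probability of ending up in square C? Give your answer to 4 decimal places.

0.4001

Let h(s) be the probability of absorption at square C starting from transient state s. Then h(square C) = 1 and h(square F) = 0. By first-step analysis:
h(square B) = 0.17·1 + 0.24·h(square B) + 0.31·0 + 0.28·h(square A)
h(square A) = 0.24·1 + 0.25·h(square B) + 0.22·0 + 0.29·h(square A)
Solving: h(square B) = 0.4001, h(square A) = 0.4789.
Starting from square B, the probability is 0.4001.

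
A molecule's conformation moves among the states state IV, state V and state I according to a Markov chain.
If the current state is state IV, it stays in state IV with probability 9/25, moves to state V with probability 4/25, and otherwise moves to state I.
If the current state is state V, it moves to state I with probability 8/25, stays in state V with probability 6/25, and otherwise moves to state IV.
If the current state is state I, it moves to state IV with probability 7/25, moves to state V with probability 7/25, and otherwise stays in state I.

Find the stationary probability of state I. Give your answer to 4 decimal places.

0.4262

Let the stationary distribution be π with π = πP and π_1 + π_2 + π_3 = 1.
π_1 = 0.36·π_1 + 0.44·π_2 + 0.28·π_3
π_2 = 0.16·π_1 + 0.24·π_2 + 0.28·π_3
Solving with the normalization constraint gives π = (0.3443, 0.2295, 0.4262).
So the stationary probability of state I is 0.4262.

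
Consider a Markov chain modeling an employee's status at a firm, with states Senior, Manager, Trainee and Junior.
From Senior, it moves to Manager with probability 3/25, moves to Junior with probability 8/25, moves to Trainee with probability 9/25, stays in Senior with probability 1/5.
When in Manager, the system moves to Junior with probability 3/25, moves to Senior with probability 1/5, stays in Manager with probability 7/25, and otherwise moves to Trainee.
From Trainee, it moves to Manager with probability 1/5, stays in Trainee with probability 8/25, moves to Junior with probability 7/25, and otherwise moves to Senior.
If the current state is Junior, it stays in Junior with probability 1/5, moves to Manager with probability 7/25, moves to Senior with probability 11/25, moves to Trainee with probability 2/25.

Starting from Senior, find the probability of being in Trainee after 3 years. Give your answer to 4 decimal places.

0.2902

Propagate the distribution vector 3 years from Senior.
After 0 years: (1.0000, 0.0000, 0.0000, 0.0000)
After 1 year: (0.2000, 0.1200, 0.3600, 0.3200)
After 2 years: (0.2768, 0.2192, 0.2608, 0.2432)
After 3 years: (0.2584, 0.2148, 0.2902, 0.2365)
P(in Trainee after 3 years) = 0.2902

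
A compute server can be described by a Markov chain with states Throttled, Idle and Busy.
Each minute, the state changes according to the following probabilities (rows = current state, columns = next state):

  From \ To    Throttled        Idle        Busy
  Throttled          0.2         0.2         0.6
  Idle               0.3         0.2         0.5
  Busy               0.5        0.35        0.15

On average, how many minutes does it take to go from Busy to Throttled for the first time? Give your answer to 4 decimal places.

2.2772

Let t(s) be the expected number of minutes to first reach Throttled from state s, with t(Throttled) = 0. Conditioning on the first minute:
t(Idle) = 1 + 0.2·t(Idle) + 0.5·t(Busy)
t(Busy) = 1 + 0.35·t(Idle) + 0.15·t(Busy)
Solving: t(Idle) = 2.6733, t(Busy) = 2.2772.
Expected minutes from Busy to Throttled: 2.2772.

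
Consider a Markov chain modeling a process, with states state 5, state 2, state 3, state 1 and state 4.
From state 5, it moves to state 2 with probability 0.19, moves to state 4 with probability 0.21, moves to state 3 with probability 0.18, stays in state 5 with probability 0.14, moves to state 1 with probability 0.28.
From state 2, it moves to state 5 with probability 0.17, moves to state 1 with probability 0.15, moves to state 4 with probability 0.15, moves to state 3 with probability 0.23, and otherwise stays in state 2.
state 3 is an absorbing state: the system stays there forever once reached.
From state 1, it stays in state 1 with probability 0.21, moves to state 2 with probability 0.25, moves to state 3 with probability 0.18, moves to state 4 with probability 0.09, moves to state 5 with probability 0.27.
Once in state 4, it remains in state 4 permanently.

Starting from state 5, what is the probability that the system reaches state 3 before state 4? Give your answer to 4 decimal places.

0.5324

Let h(s) be the probability of absorption at state 3 starting from transient state s. Then h(state 3) = 1 and h(state 4) = 0. By first-step analysis:
h(state 5) = 0.14·h(state 5) + 0.19·h(state 2) + 0.18·1 + 0.28·h(state 1) + 0.21·0
h(state 2) = 0.17·h(state 5) + 0.3·h(state 2) + 0.23·1 + 0.15·h(state 1) + 0.15·0
h(state 1) = 0.27·h(state 5) + 0.25·h(state 2) + 0.18·1 + 0.21·h(state 1) + 0.09·0
Solving: h(state 5) = 0.5324, h(state 2) = 0.5854, h(state 1) = 0.5950.
Starting from state 5, the probability is 0.5324.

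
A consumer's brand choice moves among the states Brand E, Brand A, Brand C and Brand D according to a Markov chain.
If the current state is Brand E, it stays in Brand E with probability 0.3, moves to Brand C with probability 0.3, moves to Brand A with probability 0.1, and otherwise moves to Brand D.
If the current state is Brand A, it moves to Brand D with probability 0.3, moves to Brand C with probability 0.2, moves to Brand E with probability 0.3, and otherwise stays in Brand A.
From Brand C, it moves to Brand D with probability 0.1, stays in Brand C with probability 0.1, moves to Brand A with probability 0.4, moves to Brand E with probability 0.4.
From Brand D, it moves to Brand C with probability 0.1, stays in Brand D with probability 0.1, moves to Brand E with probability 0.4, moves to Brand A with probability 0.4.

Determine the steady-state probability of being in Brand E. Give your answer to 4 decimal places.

Let the stationary distribution be π with π = πP and π_1 + π_2 + π_3 + π_4 = 1.
π_1 = 0.3·π_1 + 0.3·π_2 + 0.4·π_3 + 0.4·π_4
π_2 = 0.1·π_1 + 0.2·π_2 + 0.4·π_3 + 0.4·π_4
π_3 = 0.3·π_1 + 0.2·π_2 + 0.1·π_3 + 0.1·π_4
Solving with the normalization constraint gives π = (0.3411, 0.2481, 0.1930, 0.2178).
So the stationary probability of Brand E is 0.3411.

0.3411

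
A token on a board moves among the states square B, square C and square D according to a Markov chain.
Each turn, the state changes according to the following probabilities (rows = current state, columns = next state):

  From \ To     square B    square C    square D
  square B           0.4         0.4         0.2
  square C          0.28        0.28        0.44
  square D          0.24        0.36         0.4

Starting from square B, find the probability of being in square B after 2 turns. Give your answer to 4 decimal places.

Sum over the intermediate state after 1 turn:
P = P(square B→square B)·P(square B→square B) + P(square B→square C)·P(square C→square B) + P(square B→square D)·P(square D→square B)
  = 0.4×0.4 + 0.4×0.28 + 0.2×0.24
  = 0.1600 + 0.1120 + 0.0480 = 0.3200

0.3200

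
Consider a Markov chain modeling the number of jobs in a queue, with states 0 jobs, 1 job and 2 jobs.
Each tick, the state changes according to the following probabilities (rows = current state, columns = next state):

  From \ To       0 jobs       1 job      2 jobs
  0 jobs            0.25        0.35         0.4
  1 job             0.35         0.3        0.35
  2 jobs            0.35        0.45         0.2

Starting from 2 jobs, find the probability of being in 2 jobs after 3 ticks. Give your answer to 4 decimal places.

Propagate the distribution vector 3 ticks from 2 jobs.
After 0 ticks: (0.0000, 0.0000, 1.0000)
After 1 tick: (0.3500, 0.4500, 0.2000)
After 2 ticks: (0.3150, 0.3475, 0.3375)
After 3 ticks: (0.3185, 0.3664, 0.3151)
P(in 2 jobs after 3 ticks) = 0.3151

0.3151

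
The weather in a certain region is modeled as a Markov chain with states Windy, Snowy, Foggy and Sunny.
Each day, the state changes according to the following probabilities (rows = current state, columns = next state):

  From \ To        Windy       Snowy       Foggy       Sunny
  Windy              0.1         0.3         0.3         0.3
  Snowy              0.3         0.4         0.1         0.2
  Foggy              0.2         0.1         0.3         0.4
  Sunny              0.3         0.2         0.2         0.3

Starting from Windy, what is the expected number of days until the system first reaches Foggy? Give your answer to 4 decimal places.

4.7090

Let t(s) be the expected number of days to first reach Foggy from state s, with t(Foggy) = 0. Conditioning on the first day:
t(Windy) = 1 + 0.1·t(Windy) + 0.3·t(Snowy) + 0.3·t(Sunny)
t(Snowy) = 1 + 0.3·t(Windy) + 0.4·t(Snowy) + 0.2·t(Sunny)
t(Sunny) = 1 + 0.3·t(Windy) + 0.2·t(Snowy) + 0.3·t(Sunny)
Solving: t(Windy) = 4.7090, t(Snowy) = 5.7143, t(Sunny) = 5.0794.
Expected days from Windy to Foggy: 4.7090.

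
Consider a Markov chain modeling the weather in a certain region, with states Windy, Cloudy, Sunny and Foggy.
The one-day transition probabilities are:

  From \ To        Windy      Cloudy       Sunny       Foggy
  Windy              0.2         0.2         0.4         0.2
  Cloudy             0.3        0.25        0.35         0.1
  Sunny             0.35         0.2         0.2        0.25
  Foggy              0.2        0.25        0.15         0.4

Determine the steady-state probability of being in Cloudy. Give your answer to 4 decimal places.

Let the stationary distribution be π with π = πP and π_1 + π_2 + π_3 + π_4 = 1.
π_1 = 0.2·π_1 + 0.3·π_2 + 0.35·π_3 + 0.2·π_4
π_2 = 0.2·π_1 + 0.25·π_2 + 0.2·π_3 + 0.25·π_4
π_3 = 0.4·π_1 + 0.35·π_2 + 0.2·π_3 + 0.15·π_4
Solving with the normalization constraint gives π = (0.2634, 0.2231, 0.2742, 0.2392).
So the stationary probability of Cloudy is 0.2231.

0.2231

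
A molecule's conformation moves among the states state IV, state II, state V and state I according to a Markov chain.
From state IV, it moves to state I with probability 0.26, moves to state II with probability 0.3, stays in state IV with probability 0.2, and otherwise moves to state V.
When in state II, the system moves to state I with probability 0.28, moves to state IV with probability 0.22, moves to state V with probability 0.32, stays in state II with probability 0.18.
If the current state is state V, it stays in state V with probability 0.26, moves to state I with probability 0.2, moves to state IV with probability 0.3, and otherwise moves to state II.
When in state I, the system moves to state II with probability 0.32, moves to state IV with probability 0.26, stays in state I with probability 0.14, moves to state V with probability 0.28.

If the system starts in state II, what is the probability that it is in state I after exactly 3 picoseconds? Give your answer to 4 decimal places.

0.2237

Propagate the distribution vector 3 picoseconds from state II.
After 0 picoseconds: (0.0000, 1.0000, 0.0000, 0.0000)
After 1 picosecond: (0.2200, 0.1800, 0.3200, 0.2800)
After 2 picoseconds: (0.2524, 0.2648, 0.2720, 0.2108)
After 3 picoseconds: (0.2451, 0.2561, 0.2751, 0.2237)
P(in state I after 3 picoseconds) = 0.2237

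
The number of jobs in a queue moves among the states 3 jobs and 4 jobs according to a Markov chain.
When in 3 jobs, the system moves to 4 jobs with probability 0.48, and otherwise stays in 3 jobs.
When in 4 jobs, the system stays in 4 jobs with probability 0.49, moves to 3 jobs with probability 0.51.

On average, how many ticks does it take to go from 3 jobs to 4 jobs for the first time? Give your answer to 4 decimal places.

Let t(s) be the expected number of ticks to first reach 4 jobs from state s, with t(4 jobs) = 0. Conditioning on the first tick:
t(3 jobs) = 1 + 0.52·t(3 jobs)
Solving: t(3 jobs) = 2.0833.
Expected ticks from 3 jobs to 4 jobs: 2.0833.

2.0833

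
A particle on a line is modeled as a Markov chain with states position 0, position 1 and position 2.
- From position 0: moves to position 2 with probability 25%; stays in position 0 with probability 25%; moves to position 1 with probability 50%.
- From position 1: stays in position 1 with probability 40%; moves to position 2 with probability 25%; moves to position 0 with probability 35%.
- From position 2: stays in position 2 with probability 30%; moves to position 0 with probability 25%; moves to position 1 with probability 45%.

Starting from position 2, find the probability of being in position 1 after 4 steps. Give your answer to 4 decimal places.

0.4426

Propagate the distribution vector 4 steps from position 2.
After 0 steps: (0.0000, 0.0000, 1.0000)
After 1 step: (0.2500, 0.4500, 0.3000)
After 2 steps: (0.2950, 0.4400, 0.2650)
After 3 steps: (0.2940, 0.4428, 0.2633)
After 4 steps: (0.2943, 0.4426, 0.2632)
P(in position 1 after 4 steps) = 0.4426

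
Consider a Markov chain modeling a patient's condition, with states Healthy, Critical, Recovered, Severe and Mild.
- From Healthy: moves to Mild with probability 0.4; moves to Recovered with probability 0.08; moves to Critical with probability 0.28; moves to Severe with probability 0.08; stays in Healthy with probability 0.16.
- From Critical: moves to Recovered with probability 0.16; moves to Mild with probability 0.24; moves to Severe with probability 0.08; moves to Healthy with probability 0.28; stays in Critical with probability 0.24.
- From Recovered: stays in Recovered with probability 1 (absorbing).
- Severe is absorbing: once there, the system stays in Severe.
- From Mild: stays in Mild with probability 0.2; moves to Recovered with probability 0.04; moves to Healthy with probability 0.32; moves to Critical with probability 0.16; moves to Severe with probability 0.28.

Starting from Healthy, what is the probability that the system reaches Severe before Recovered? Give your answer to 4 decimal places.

0.6183

Let h(s) be the probability of absorption at Severe starting from transient state s. Then h(Severe) = 1 and h(Recovered) = 0. By first-step analysis:
h(Healthy) = 0.16·h(Healthy) + 0.28·h(Critical) + 0.08·0 + 0.08·1 + 0.4·h(Mild)
h(Critical) = 0.28·h(Healthy) + 0.24·h(Critical) + 0.16·0 + 0.08·1 + 0.24·h(Mild)
h(Mild) = 0.32·h(Healthy) + 0.16·h(Critical) + 0.04·0 + 0.28·1 + 0.2·h(Mild)
Solving: h(Healthy) = 0.6183, h(Critical) = 0.5569, h(Mild) = 0.7087.
Starting from Healthy, the probability is 0.6183.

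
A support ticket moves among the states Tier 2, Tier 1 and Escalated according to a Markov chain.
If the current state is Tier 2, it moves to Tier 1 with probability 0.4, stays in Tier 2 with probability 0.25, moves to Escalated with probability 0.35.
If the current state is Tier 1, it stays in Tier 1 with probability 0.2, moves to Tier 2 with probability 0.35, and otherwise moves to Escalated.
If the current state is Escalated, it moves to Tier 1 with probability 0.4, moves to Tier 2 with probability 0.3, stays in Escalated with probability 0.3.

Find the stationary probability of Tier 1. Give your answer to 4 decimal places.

Let the stationary distribution be π with π = πP and π_1 + π_2 + π_3 = 1.
π_1 = 0.25·π_1 + 0.35·π_2 + 0.3·π_3
π_2 = 0.4·π_1 + 0.2·π_2 + 0.4·π_3
Solving with the normalization constraint gives π = (0.3016, 0.3333, 0.3651).
So the stationary probability of Tier 1 is 0.3333.

0.3333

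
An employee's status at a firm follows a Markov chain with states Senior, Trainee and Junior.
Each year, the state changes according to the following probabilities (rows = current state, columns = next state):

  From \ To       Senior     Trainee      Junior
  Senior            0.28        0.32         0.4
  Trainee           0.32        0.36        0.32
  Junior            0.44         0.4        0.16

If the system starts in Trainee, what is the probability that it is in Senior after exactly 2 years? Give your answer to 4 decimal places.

Sum over the intermediate state after 1 year:
P = P(Trainee→Senior)·P(Senior→Senior) + P(Trainee→Trainee)·P(Trainee→Senior) + P(Trainee→Junior)·P(Junior→Senior)
  = 0.32×0.28 + 0.36×0.32 + 0.32×0.44
  = 0.0896 + 0.1152 + 0.1408 = 0.3456

0.3456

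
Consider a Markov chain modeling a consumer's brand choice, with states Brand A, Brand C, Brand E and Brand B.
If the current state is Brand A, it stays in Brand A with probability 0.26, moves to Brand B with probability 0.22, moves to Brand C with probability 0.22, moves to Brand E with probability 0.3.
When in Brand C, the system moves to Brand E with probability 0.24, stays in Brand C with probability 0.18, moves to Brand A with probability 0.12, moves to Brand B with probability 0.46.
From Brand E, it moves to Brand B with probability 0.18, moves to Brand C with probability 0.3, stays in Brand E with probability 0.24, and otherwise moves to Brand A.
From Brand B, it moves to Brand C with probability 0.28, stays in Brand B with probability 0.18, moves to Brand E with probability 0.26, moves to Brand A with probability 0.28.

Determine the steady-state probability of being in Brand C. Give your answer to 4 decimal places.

0.2464

Let the stationary distribution be π with π = πP and π_1 + π_2 + π_3 + π_4 = 1.
π_1 = 0.26·π_1 + 0.12·π_2 + 0.28·π_3 + 0.28·π_4
π_2 = 0.22·π_1 + 0.18·π_2 + 0.3·π_3 + 0.28·π_4
π_3 = 0.3·π_1 + 0.24·π_2 + 0.24·π_3 + 0.26·π_4
Solving with the normalization constraint gives π = (0.2359, 0.2464, 0.2593, 0.2584).
So the stationary probability of Brand C is 0.2464.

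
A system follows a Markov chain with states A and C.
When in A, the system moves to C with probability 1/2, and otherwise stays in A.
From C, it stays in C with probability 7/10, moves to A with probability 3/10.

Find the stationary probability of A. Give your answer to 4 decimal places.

Let the stationary distribution be π with π = πP and π_1 + π_2 = 1.
π_1 = 0.5·π_1 + 0.3·π_2
Solving with the normalization constraint gives π = (0.3750, 0.6250).
So the stationary probability of A is 0.3750.

0.3750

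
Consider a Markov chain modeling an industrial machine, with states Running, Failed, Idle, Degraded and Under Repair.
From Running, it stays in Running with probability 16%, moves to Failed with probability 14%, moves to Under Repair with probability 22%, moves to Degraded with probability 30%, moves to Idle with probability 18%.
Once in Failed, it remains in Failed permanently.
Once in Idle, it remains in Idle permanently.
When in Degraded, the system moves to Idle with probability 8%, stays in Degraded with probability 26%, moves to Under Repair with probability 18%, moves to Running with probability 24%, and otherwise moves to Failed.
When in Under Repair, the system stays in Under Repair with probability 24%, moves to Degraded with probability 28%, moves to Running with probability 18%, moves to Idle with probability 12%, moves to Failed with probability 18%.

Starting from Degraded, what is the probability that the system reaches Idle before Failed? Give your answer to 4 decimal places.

0.3454

Let h(s) be the probability of absorption at Idle starting from transient state s. Then h(Idle) = 1 and h(Failed) = 0. By first-step analysis:
h(Running) = 0.16·h(Running) + 0.14·0 + 0.18·1 + 0.3·h(Degraded) + 0.22·h(Under Repair)
h(Degraded) = 0.24·h(Running) + 0.24·0 + 0.08·1 + 0.26·h(Degraded) + 0.18·h(Under Repair)
h(Under Repair) = 0.18·h(Running) + 0.18·0 + 0.12·1 + 0.28·h(Degraded) + 0.24·h(Under Repair)
Solving: h(Running) = 0.4396, h(Degraded) = 0.3454, h(Under Repair) = 0.3892.
Starting from Degraded, the probability is 0.3454.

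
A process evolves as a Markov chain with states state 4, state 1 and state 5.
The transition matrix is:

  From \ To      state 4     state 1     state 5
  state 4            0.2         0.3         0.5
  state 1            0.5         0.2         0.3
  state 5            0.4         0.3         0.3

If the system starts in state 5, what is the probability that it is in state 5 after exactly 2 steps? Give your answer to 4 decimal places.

Sum over the intermediate state after 1 step:
P = P(state 5→state 4)·P(state 4→state 5) + P(state 5→state 1)·P(state 1→state 5) + P(state 5→state 5)·P(state 5→state 5)
  = 0.4×0.5 + 0.3×0.3 + 0.3×0.3
  = 0.2000 + 0.0900 + 0.0900 = 0.3800

0.3800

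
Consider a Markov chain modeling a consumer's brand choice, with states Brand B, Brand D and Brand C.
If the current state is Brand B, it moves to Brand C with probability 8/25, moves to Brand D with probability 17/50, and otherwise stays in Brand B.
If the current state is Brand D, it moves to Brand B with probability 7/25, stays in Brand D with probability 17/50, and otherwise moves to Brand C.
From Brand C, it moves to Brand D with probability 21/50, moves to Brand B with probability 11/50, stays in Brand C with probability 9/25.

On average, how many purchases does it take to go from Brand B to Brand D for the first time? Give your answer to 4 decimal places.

Let t(s) be the expected number of purchases to first reach Brand D from state s, with t(Brand D) = 0. Conditioning on the first purchase:
t(Brand B) = 1 + 0.34·t(Brand B) + 0.32·t(Brand C)
t(Brand C) = 1 + 0.22·t(Brand B) + 0.36·t(Brand C)
Solving: t(Brand B) = 2.7273, t(Brand C) = 2.5000.
Expected purchases from Brand B to Brand D: 2.7273.

2.7273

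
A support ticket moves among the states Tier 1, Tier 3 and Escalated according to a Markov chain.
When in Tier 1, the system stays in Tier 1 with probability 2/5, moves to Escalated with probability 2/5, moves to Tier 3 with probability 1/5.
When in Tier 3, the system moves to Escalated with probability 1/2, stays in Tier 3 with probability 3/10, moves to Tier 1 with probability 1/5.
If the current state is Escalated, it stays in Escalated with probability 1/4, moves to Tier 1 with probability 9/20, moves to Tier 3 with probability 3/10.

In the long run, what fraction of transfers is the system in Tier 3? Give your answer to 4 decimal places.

Let the stationary distribution be π with π = πP and π_1 + π_2 + π_3 = 1.
π_1 = 0.4·π_1 + 0.2·π_2 + 0.45·π_3
π_2 = 0.2·π_1 + 0.3·π_2 + 0.3·π_3
Solving with the normalization constraint gives π = (0.3659, 0.2634, 0.3707).
So the stationary probability of Tier 3 is 0.2634.

0.2634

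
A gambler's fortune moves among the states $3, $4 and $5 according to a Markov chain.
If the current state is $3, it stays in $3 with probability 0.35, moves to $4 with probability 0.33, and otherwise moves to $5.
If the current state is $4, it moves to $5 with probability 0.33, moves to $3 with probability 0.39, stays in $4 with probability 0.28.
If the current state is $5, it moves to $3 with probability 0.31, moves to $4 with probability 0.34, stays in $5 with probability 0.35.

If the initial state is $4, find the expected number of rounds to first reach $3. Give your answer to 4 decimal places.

2.7544

Let t(s) be the expected number of rounds to first reach $3 from state s, with t($3) = 0. Conditioning on the first round:
t($4) = 1 + 0.28·t($4) + 0.33·t($5)
t($5) = 1 + 0.34·t($4) + 0.35·t($5)
Solving: t($4) = 2.7544, t($5) = 2.9792.
Expected rounds from $4 to $3: 2.7544.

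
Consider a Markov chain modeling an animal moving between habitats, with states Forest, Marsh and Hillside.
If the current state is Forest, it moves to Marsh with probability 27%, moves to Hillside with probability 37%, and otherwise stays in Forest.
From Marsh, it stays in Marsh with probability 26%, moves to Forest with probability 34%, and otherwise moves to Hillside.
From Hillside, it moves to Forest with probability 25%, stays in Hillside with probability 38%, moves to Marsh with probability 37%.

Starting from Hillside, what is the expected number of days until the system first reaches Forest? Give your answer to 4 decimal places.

Let t(s) be the expected number of days to first reach Forest from state s, with t(Forest) = 0. Conditioning on the first day:
t(Marsh) = 1 + 0.26·t(Marsh) + 0.4·t(Hillside)
t(Hillside) = 1 + 0.37·t(Marsh) + 0.38·t(Hillside)
Solving: t(Marsh) = 3.2819, t(Hillside) = 3.5714.
Expected days from Hillside to Forest: 3.5714.

3.5714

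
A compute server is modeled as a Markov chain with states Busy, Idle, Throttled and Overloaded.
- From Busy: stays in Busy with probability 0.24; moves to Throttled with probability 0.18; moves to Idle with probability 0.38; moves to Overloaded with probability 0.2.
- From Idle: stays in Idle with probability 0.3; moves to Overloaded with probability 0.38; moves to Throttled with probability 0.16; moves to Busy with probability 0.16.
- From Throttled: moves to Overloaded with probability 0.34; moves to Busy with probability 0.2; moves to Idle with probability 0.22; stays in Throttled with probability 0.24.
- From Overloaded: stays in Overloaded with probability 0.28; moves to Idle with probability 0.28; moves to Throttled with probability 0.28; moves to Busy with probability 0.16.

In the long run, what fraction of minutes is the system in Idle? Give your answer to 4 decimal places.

Let the stationary distribution be π with π = πP and π_1 + π_2 + π_3 + π_4 = 1.
π_1 = 0.24·π_1 + 0.16·π_2 + 0.2·π_3 + 0.16·π_4
π_2 = 0.38·π_1 + 0.3·π_2 + 0.22·π_3 + 0.28·π_4
π_3 = 0.18·π_1 + 0.16·π_2 + 0.24·π_3 + 0.28·π_4
Solving with the normalization constraint gives π = (0.1834, 0.2911, 0.2180, 0.3075).
So the stationary probability of Idle is 0.2911.

0.2911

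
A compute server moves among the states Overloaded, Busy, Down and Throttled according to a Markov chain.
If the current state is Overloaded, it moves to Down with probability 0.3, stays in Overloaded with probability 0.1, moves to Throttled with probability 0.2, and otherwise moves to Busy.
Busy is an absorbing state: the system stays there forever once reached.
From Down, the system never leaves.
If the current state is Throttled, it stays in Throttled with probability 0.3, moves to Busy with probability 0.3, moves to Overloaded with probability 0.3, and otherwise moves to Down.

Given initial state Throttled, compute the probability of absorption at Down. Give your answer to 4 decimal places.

Let h(s) be the probability of absorption at Down starting from transient state s. Then h(Down) = 1 and h(Busy) = 0. By first-step analysis:
h(Overloaded) = 0.1·h(Overloaded) + 0.4·0 + 0.3·1 + 0.2·h(Throttled)
h(Throttled) = 0.3·h(Overloaded) + 0.3·0 + 0.1·1 + 0.3·h(Throttled)
Solving: h(Overloaded) = 0.4035, h(Throttled) = 0.3158.
Starting from Throttled, the probability is 0.3158.

0.3158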